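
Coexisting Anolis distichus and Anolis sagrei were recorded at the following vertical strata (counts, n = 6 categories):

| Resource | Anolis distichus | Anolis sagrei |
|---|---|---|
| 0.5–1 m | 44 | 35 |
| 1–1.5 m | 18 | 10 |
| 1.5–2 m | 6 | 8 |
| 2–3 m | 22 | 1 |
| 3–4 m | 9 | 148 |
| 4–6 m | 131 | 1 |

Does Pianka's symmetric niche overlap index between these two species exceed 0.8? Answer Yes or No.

Proportions for Anolis distichus (n=230): 44/230=0.1913, 18/230=0.0783, 6/230=0.0261, 22/230=0.0957, 9/230=0.0391, 131/230=0.5696
Proportions for Anolis sagrei (n=203): 35/203=0.1724, 10/203=0.0493, 8/203=0.0394, 1/203=0.0049, 148/203=0.7291, 1/203=0.0049
Σ p₁ᵢp₂ᵢ = 0.032980 + 0.003860 + 0.001028 + 0.000469 + 0.028508 + 0.002791 = 0.069636
Σp_1ᵢ² = 0.1913² + 0.0783² + 0.0261² + 0.0957² + 0.0391² + 0.5696² = 0.036596 + 0.006131 + 0.000681 + 0.009158 + 0.001529 + 0.324444 = 0.378539
Σp_2ᵢ² = 0.1724² + 0.0493² + 0.0394² + 0.0049² + 0.7291² + 0.0049² = 0.029722 + 0.002430 + 0.001552 + 0.000024 + 0.531587 + 0.000024 = 0.565339
O = 0.069636 / √(0.378539 × 0.565339) = 0.069636 / 0.4626044 = 0.1505
O = 0.1505 < 0.8 → No.

No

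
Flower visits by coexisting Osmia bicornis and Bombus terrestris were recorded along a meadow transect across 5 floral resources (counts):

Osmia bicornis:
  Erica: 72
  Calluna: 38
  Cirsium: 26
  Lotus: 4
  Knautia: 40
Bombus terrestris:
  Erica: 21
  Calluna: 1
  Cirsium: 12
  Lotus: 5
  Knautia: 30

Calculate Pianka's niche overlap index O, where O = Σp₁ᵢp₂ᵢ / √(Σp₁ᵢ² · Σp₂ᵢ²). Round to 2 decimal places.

Proportions for Osmia bicornis (n=180): 72/180=0.4000, 38/180=0.2111, 26/180=0.1444, 4/180=0.0222, 40/180=0.2222
Proportions for Bombus terrestris (n=69): 21/69=0.3043, 1/69=0.0145, 12/69=0.1739, 5/69=0.0725, 30/69=0.4348
Σ p₁ᵢp₂ᵢ = 0.121720 + 0.003061 + 0.025111 + 0.001610 + 0.096613 = 0.248115
Σp_1ᵢ² = 0.4000² + 0.2111² + 0.1444² + 0.0222² + 0.2222² = 0.160000 + 0.044563 + 0.020851 + 0.000493 + 0.049373 = 0.275280
Σp_2ᵢ² = 0.3043² + 0.0145² + 0.1739² + 0.0725² + 0.4348² = 0.092598 + 0.000210 + 0.030241 + 0.005256 + 0.189051 = 0.317356
O = 0.248115 / √(0.275280 × 0.317356) = 0.248115 / 0.2955702 = 0.8394

0.84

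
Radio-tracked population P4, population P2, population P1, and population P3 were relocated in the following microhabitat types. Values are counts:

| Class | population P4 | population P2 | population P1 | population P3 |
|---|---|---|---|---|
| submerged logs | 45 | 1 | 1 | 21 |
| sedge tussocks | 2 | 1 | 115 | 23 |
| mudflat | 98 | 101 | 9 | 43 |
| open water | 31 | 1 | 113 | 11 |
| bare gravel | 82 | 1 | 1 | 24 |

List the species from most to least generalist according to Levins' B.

population P3 > population P4 > population P1 > population P2

Proportions for population P4 (n=258): 45/258=0.1744, 2/258=0.0078, 98/258=0.3798, 31/258=0.1202, 82/258=0.3178
Proportions for population P2 (n=105): 1/105=0.0095, 1/105=0.0095, 101/105=0.9619, 1/105=0.0095, 1/105=0.0095
Proportions for population P1 (n=239): 1/239=0.0042, 115/239=0.4812, 9/239=0.0377, 113/239=0.4728, 1/239=0.0042
Proportions for population P3 (n=122): 21/122=0.1721, 23/122=0.1885, 43/122=0.3525, 11/122=0.0902, 24/122=0.1967
Σp_P4ᵢ² = 0.1744² + 0.0078² + 0.3798² + 0.1202² + 0.3178² = 0.030415 + 0.000061 + 0.144248 + 0.014448 + 0.100997 = 0.290169
B_P4 = 1 / 0.290169 = 3.4463
Σp_P2ᵢ² = 0.0095² + 0.0095² + 0.9619² + 0.0095² + 0.0095² = 0.000090 + 0.000090 + 0.925252 + 0.000090 + 0.000090 = 0.925612
B_P2 = 1 / 0.925612 = 1.0804
Σp_P1ᵢ² = 0.0042² + 0.4812² + 0.0377² + 0.4728² + 0.0042² = 0.000018 + 0.231553 + 0.001421 + 0.223540 + 0.000018 = 0.456550
B_P1 = 1 / 0.456550 = 2.1903
Σp_P3ᵢ² = 0.1721² + 0.1885² + 0.3525² + 0.0902² + 0.1967² = 0.029618 + 0.035532 + 0.124256 + 0.008136 + 0.038691 = 0.236233
B_P3 = 1 / 0.236233 = 4.2331
Ranking by B (broadest → narrowest): population P3 (4.23) > population P4 (3.45) > population P1 (2.19) > population P2 (1.08)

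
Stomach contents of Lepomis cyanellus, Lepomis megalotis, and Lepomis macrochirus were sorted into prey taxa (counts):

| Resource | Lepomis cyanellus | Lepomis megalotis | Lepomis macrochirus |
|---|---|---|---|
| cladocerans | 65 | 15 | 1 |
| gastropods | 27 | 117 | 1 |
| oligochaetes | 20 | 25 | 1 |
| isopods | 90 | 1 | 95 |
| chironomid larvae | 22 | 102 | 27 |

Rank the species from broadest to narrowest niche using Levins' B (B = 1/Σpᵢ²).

Proportions for Lepomis cyanellus (n=224): 65/224=0.2902, 27/224=0.1205, 20/224=0.0893, 90/224=0.4018, 22/224=0.0982
Proportions for Lepomis megalotis (n=260): 15/260=0.0577, 117/260=0.4500, 25/260=0.0962, 1/260=0.0038, 102/260=0.3923
Proportions for Lepomis macrochirus (n=125): 1/125=0.0080, 1/125=0.0080, 1/125=0.0080, 95/125=0.7600, 27/125=0.2160
Σp_cyanᵢ² = 0.2902² + 0.1205² + 0.0893² + 0.4018² + 0.0982² = 0.084216 + 0.014520 + 0.007974 + 0.161443 + 0.009643 = 0.277796
B_cyan = 1 / 0.277796 = 3.5998
Σp_megaᵢ² = 0.0577² + 0.4500² + 0.0962² + 0.0038² + 0.3923² = 0.003329 + 0.202500 + 0.009254 + 0.000014 + 0.153899 = 0.368996
B_mega = 1 / 0.368996 = 2.7101
Σp_macrᵢ² = 0.0080² + 0.0080² + 0.0080² + 0.7600² + 0.2160² = 0.000064 + 0.000064 + 0.000064 + 0.577600 + 0.046656 = 0.624448
B_macr = 1 / 0.624448 = 1.6014
Ranking by B (broadest → narrowest): Lepomis cyanellus (3.60) > Lepomis megalotis (2.71) > Lepomis macrochirus (1.60)

Lepomis cyanellus > Lepomis megalotis > Lepomis macrochirus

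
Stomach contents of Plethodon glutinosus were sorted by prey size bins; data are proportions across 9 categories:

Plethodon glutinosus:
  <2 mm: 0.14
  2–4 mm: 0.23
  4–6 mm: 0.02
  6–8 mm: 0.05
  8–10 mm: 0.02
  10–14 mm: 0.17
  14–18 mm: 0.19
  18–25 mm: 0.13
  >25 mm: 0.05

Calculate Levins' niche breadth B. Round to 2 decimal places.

6.24

Σpᵢ² = 0.14² + 0.23² + 0.02² + 0.05² + 0.02² + 0.17² + 0.19² + 0.13² + 0.05² = 0.0196 + 0.0529 + 0.0004 + 0.0025 + 0.0004 + 0.0289 + 0.0361 + 0.0169 + 0.0025 = 0.1602
B = 1 / 0.1602 = 6.2422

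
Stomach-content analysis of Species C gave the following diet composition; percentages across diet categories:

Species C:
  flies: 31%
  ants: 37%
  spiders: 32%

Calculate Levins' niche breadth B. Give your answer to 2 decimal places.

Convert percentages to proportions (divide by 100).
Σpᵢ² = 0.31² + 0.37² + 0.32² = 0.0961 + 0.1369 + 0.1024 = 0.3354
B = 1 / 0.3354 = 2.9815

2.98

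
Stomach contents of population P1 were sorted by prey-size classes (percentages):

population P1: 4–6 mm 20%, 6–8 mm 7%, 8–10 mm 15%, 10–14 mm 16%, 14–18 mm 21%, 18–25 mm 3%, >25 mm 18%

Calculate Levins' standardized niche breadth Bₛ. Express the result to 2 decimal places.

Convert percentages to proportions (divide by 100).
Σpᵢ² = 0.20² + 0.07² + 0.15² + 0.16² + 0.21² + 0.03² + 0.18² = 0.0400 + 0.0049 + 0.0225 + 0.0256 + 0.0441 + 0.0009 + 0.0324 = 0.1704
B = 1 / 0.1704 = 5.8685
Bₛ = (B − 1)/(n − 1) = (5.8685 − 1)/(7 − 1) = 4.8685/6 = 0.8114

0.81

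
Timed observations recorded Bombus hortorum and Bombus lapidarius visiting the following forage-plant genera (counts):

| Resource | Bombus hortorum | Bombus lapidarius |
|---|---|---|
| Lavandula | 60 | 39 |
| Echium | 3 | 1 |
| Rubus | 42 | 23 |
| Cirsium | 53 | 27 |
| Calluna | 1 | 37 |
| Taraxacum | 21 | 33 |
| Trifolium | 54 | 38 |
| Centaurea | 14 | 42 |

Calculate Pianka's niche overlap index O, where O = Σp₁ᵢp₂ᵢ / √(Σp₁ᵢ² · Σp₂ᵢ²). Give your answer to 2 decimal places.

0.81

Proportions for Bombus hortorum (n=248): 60/248=0.2419, 3/248=0.0121, 42/248=0.1694, 53/248=0.2137, 1/248=0.0040, 21/248=0.0847, 54/248=0.2177, 14/248=0.0565
Proportions for Bombus lapidarius (n=240): 39/240=0.1625, 1/240=0.0042, 23/240=0.0958, 27/240=0.1125, 37/240=0.1542, 33/240=0.1375, 38/240=0.1583, 42/240=0.1750
Σ p₁ᵢp₂ᵢ = 0.039309 + 0.000051 + 0.016229 + 0.024041 + 0.000617 + 0.011646 + 0.034462 + 0.009888 = 0.136243
Σp_1ᵢ² = 0.2419² + 0.0121² + 0.1694² + 0.2137² + 0.0040² + 0.0847² + 0.2177² + 0.0565² = 0.058516 + 0.000146 + 0.028696 + 0.045668 + 0.000016 + 0.007174 + 0.047393 + 0.003192 = 0.190801
Σp_2ᵢ² = 0.1625² + 0.0042² + 0.0958² + 0.1125² + 0.1542² + 0.1375² + 0.1583² + 0.1750² = 0.026406 + 0.000018 + 0.009178 + 0.012656 + 0.023778 + 0.018906 + 0.025059 + 0.030625 = 0.146626
O = 0.136243 / √(0.190801 × 0.146626) = 0.136243 / 0.1672614 = 0.8146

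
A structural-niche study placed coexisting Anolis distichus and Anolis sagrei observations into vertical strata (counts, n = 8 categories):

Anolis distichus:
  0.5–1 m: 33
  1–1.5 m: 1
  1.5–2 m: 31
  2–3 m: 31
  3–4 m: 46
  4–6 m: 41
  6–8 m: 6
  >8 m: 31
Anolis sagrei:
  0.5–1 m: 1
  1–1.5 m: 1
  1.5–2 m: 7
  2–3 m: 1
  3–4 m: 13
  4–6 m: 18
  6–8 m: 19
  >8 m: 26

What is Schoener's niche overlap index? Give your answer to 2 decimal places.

Proportions for Anolis distichus (n=220): 33/220=0.1500, 1/220=0.0045, 31/220=0.1409, 31/220=0.1409, 46/220=0.2091, 41/220=0.1864, 6/220=0.0273, 31/220=0.1409
Proportions for Anolis sagrei (n=86): 1/86=0.0116, 1/86=0.0116, 7/86=0.0814, 1/86=0.0116, 13/86=0.1512, 18/86=0.2093, 19/86=0.2209, 26/86=0.3023
Σ|p₁ᵢ − p₂ᵢ| = 0.1384 + 0.0071 + 0.0595 + 0.1293 + 0.0579 + 0.0229 + 0.1936 + 0.1614 = 0.7701
D = 1 − ½ × 0.7701 = 1 − 0.38505 = 0.61495

0.61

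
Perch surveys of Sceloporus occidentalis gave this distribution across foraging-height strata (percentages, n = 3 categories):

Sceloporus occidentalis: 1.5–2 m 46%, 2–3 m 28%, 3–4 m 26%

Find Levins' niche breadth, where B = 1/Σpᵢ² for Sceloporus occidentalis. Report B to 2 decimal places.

Convert percentages to proportions (divide by 100).
Σpᵢ² = 0.46² + 0.28² + 0.26² = 0.2116 + 0.0784 + 0.0676 = 0.3576
B = 1 / 0.3576 = 2.7964

2.80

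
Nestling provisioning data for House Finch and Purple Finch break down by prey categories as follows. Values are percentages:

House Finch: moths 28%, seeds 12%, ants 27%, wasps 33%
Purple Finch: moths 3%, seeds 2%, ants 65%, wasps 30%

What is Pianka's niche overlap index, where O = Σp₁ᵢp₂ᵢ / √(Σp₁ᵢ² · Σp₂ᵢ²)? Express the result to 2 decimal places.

0.76

Convert percentages to proportions (divide by 100).
Σ p₁ᵢp₂ᵢ = 0.0084 + 0.0024 + 0.1755 + 0.0990 = 0.2853
Σp_1ᵢ² = 0.28² + 0.12² + 0.27² + 0.33² = 0.0784 + 0.0144 + 0.0729 + 0.1089 = 0.2746
Σp_2ᵢ² = 0.03² + 0.02² + 0.65² + 0.30² = 0.0009 + 0.0004 + 0.4225 + 0.0900 = 0.5138
O = 0.2853 / √(0.2746 × 0.5138) = 0.2853 / 0.37562 = 0.7595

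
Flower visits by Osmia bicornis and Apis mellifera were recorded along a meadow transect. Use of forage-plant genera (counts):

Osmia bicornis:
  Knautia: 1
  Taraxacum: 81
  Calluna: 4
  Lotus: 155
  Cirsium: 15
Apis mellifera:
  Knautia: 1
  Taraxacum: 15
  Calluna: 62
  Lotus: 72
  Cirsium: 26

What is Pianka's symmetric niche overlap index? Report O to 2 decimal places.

0.74

Proportions for Osmia bicornis (n=256): 1/256=0.0039, 81/256=0.3164, 4/256=0.0156, 155/256=0.6055, 15/256=0.0586
Proportions for Apis mellifera (n=176): 1/176=0.0057, 15/176=0.0852, 62/176=0.3523, 72/176=0.4091, 26/176=0.1477
Σ p₁ᵢp₂ᵢ = 0.000022 + 0.026957 + 0.005496 + 0.247710 + 0.008655 = 0.288840
Σp_1ᵢ² = 0.0039² + 0.3164² + 0.0156² + 0.6055² + 0.0586² = 0.000015 + 0.100109 + 0.000243 + 0.366630 + 0.003434 = 0.470431
Σp_2ᵢ² = 0.0057² + 0.0852² + 0.3523² + 0.4091² + 0.1477² = 0.000032 + 0.007259 + 0.124115 + 0.167363 + 0.021815 = 0.320584
O = 0.288840 / √(0.470431 × 0.320584) = 0.288840 / 0.3883460 = 0.7438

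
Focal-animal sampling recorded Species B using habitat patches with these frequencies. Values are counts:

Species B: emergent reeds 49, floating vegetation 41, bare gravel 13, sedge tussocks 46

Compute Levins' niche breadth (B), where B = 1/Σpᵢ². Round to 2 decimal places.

3.49

Proportions for Species B (n=149): 49/149=0.3289, 41/149=0.2752, 13/149=0.0872, 46/149=0.3087
Σpᵢ² = 0.3289² + 0.2752² + 0.0872² + 0.3087² = 0.108175 + 0.075735 + 0.007604 + 0.095296 = 0.286810
B = 1 / 0.286810 = 3.4866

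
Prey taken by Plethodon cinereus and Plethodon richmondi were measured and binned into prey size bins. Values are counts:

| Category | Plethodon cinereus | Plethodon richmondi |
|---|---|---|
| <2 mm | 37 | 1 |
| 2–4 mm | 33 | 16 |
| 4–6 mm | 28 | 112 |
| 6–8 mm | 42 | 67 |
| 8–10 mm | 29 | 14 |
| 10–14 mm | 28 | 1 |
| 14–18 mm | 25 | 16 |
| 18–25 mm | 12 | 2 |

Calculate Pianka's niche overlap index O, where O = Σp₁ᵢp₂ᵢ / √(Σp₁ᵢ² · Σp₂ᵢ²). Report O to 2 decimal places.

Proportions for Plethodon cinereus (n=234): 37/234=0.1581, 33/234=0.1410, 28/234=0.1197, 42/234=0.1795, 29/234=0.1239, 28/234=0.1197, 25/234=0.1068, 12/234=0.0513
Proportions for Plethodon richmondi (n=229): 1/229=0.0044, 16/229=0.0699, 112/229=0.4891, 67/229=0.2926, 14/229=0.0611, 1/229=0.0044, 16/229=0.0699, 2/229=0.0087
Σ p₁ᵢp₂ᵢ = 0.000696 + 0.009856 + 0.058545 + 0.052522 + 0.007570 + 0.000527 + 0.007465 + 0.000446 = 0.137627
Σp_1ᵢ² = 0.1581² + 0.1410² + 0.1197² + 0.1795² + 0.1239² + 0.1197² + 0.1068² + 0.0513² = 0.024996 + 0.019881 + 0.014328 + 0.032220 + 0.015351 + 0.014328 + 0.011406 + 0.002632 = 0.135142
Σp_2ᵢ² = 0.0044² + 0.0699² + 0.4891² + 0.2926² + 0.0611² + 0.0044² + 0.0699² + 0.0087² = 0.000019 + 0.004886 + 0.239219 + 0.085615 + 0.003733 + 0.000019 + 0.004886 + 0.000076 = 0.338453
O = 0.137627 / √(0.135142 × 0.338453) = 0.137627 / 0.2138673 = 0.6435

0.64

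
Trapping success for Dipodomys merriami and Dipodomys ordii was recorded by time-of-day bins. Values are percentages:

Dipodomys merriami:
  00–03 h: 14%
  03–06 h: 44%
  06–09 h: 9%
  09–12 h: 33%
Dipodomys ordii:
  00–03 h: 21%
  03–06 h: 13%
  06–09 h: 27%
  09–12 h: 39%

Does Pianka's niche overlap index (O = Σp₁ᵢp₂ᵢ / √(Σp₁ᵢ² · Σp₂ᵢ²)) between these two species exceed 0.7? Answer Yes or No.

Convert percentages to proportions (divide by 100).
Σ p₁ᵢp₂ᵢ = 0.0294 + 0.0572 + 0.0243 + 0.1287 = 0.2396
Σp_1ᵢ² = 0.14² + 0.44² + 0.09² + 0.33² = 0.0196 + 0.1936 + 0.0081 + 0.1089 = 0.3302
Σp_2ᵢ² = 0.21² + 0.13² + 0.27² + 0.39² = 0.0441 + 0.0169 + 0.0729 + 0.1521 = 0.2860
O = 0.2396 / √(0.3302 × 0.2860) = 0.2396 / 0.30731 = 0.7797
O = 0.7797 > 0.7 → Yes.

Yes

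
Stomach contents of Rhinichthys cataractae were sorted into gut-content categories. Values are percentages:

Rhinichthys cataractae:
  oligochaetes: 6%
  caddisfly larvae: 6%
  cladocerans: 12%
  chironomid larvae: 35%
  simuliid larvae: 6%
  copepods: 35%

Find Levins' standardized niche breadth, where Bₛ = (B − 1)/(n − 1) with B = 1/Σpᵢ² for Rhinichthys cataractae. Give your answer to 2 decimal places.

Convert percentages to proportions (divide by 100).
Σpᵢ² = 0.06² + 0.06² + 0.12² + 0.35² + 0.06² + 0.35² = 0.0036 + 0.0036 + 0.0144 + 0.1225 + 0.0036 + 0.1225 = 0.2702
B = 1 / 0.2702 = 3.7010
Bₛ = (B − 1)/(n − 1) = (3.7010 − 1)/(6 − 1) = 2.7010/5 = 0.5402

0.54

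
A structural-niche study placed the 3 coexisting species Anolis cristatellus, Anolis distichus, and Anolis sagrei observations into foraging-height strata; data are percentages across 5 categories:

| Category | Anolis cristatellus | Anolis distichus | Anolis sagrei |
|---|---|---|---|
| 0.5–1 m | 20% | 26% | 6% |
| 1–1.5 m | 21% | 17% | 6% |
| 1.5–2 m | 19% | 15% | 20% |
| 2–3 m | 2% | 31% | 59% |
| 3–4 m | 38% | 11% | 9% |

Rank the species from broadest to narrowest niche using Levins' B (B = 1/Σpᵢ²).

Convert percentages to proportions (divide by 100).
Σp_crisᵢ² = 0.20² + 0.21² + 0.19² + 0.02² + 0.38² = 0.0400 + 0.0441 + 0.0361 + 0.0004 + 0.1444 = 0.2650
B_cris = 1 / 0.2650 = 3.7736
Σp_distᵢ² = 0.26² + 0.17² + 0.15² + 0.31² + 0.11² = 0.0676 + 0.0289 + 0.0225 + 0.0961 + 0.0121 = 0.2272
B_dist = 1 / 0.2272 = 4.4014
Σp_sagrᵢ² = 0.06² + 0.06² + 0.20² + 0.59² + 0.09² = 0.0036 + 0.0036 + 0.0400 + 0.3481 + 0.0081 = 0.4034
B_sagr = 1 / 0.4034 = 2.4789
Ranking by B (broadest → narrowest): Anolis distichus (4.40) > Anolis cristatellus (3.77) > Anolis sagrei (2.48)

Anolis distichus > Anolis cristatellus > Anolis sagrei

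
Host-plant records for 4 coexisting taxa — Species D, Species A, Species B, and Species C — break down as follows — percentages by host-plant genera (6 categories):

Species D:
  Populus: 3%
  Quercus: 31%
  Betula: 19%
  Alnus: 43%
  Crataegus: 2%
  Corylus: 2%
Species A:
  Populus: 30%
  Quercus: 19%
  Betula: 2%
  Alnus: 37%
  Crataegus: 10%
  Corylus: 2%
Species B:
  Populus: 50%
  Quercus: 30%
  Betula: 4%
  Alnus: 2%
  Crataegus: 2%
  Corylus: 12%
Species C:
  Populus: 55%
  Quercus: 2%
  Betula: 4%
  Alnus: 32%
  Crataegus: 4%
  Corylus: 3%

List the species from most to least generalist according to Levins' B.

Convert percentages to proportions (divide by 100).
Σp_Dᵢ² = 0.03² + 0.31² + 0.19² + 0.43² + 0.02² + 0.02² = 0.0009 + 0.0961 + 0.0361 + 0.1849 + 0.0004 + 0.0004 = 0.3188
B_D = 1 / 0.3188 = 3.1368
Σp_Aᵢ² = 0.30² + 0.19² + 0.02² + 0.37² + 0.10² + 0.02² = 0.0900 + 0.0361 + 0.0004 + 0.1369 + 0.0100 + 0.0004 = 0.2738
B_A = 1 / 0.2738 = 3.6523
Σp_Bᵢ² = 0.50² + 0.30² + 0.04² + 0.02² + 0.02² + 0.12² = 0.2500 + 0.0900 + 0.0016 + 0.0004 + 0.0004 + 0.0144 = 0.3568
B_B = 1 / 0.3568 = 2.8027
Σp_Cᵢ² = 0.55² + 0.02² + 0.04² + 0.32² + 0.04² + 0.03² = 0.3025 + 0.0004 + 0.0016 + 0.1024 + 0.0016 + 0.0009 = 0.4094
B_C = 1 / 0.4094 = 2.4426
Ranking by B (broadest → narrowest): Species A (3.65) > Species D (3.14) > Species B (2.80) > Species C (2.44)

Species A > Species D > Species B > Species C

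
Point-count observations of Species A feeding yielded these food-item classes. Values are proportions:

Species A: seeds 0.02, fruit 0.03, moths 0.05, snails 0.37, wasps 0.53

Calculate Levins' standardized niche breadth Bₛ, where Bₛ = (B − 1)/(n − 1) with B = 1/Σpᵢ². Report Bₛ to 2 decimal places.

Σpᵢ² = 0.02² + 0.03² + 0.05² + 0.37² + 0.53² = 0.0004 + 0.0009 + 0.0025 + 0.1369 + 0.2809 = 0.4216
B = 1 / 0.4216 = 2.3719
Bₛ = (B − 1)/(n − 1) = (2.3719 − 1)/(5 − 1) = 1.3719/4 = 0.3430

0.34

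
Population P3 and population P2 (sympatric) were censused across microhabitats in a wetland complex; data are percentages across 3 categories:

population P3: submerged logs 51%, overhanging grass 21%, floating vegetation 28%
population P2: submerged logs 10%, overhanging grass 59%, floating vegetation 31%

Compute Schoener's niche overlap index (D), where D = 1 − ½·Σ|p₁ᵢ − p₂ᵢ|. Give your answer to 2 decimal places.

0.59

Convert percentages to proportions (divide by 100).
Σ|p₁ᵢ − p₂ᵢ| = 0.41 + 0.38 + 0.03 = 0.82
D = 1 − ½ × 0.82 = 1 − 0.410 = 0.5900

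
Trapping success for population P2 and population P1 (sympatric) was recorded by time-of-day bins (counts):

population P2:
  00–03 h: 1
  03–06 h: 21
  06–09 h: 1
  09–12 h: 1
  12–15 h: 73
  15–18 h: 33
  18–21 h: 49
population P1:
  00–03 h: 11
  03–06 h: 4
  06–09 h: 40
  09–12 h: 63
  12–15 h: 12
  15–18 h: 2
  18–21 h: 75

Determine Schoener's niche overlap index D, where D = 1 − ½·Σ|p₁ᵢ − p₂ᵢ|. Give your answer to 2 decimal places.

0.38

Proportions for population P2 (n=179): 1/179=0.0056, 21/179=0.1173, 1/179=0.0056, 1/179=0.0056, 73/179=0.4078, 33/179=0.1844, 49/179=0.2737
Proportions for population P1 (n=207): 11/207=0.0531, 4/207=0.0193, 40/207=0.1932, 63/207=0.3043, 12/207=0.0580, 2/207=0.0097, 75/207=0.3623
Σ|p₁ᵢ − p₂ᵢ| = 0.0475 + 0.0980 + 0.1876 + 0.2987 + 0.3498 + 0.1747 + 0.0886 = 1.2449
D = 1 − ½ × 1.2449 = 1 − 0.62245 = 0.37755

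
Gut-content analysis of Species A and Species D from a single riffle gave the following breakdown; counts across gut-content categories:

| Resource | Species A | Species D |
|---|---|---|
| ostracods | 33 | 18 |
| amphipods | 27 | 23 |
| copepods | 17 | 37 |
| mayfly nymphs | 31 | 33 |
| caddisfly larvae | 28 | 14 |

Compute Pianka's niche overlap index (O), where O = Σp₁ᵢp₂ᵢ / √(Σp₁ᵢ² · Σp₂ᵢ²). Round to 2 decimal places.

0.89

Proportions for Species A (n=136): 33/136=0.2426, 27/136=0.1985, 17/136=0.1250, 31/136=0.2279, 28/136=0.2059
Proportions for Species D (n=125): 18/125=0.1440, 23/125=0.1840, 37/125=0.2960, 33/125=0.2640, 14/125=0.1120
Σ p₁ᵢp₂ᵢ = 0.034934 + 0.036524 + 0.037000 + 0.060166 + 0.023061 = 0.191685
Σp_1ᵢ² = 0.2426² + 0.1985² + 0.1250² + 0.2279² + 0.2059² = 0.058855 + 0.039402 + 0.015625 + 0.051938 + 0.042395 = 0.208215
Σp_2ᵢ² = 0.1440² + 0.1840² + 0.2960² + 0.2640² + 0.1120² = 0.020736 + 0.033856 + 0.087616 + 0.069696 + 0.012544 = 0.224448
O = 0.191685 / √(0.208215 × 0.224448) = 0.191685 / 0.2161792 = 0.8867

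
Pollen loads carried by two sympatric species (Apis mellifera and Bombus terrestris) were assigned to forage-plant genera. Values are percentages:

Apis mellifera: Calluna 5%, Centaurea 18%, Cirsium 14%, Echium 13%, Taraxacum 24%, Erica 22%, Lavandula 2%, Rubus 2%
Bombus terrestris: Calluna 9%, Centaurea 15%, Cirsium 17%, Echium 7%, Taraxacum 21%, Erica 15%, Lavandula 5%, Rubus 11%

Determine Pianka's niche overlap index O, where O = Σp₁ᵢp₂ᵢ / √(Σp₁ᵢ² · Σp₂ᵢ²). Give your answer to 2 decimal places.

0.94

Convert percentages to proportions (divide by 100).
Σ p₁ᵢp₂ᵢ = 0.0045 + 0.0270 + 0.0238 + 0.0091 + 0.0504 + 0.0330 + 0.0010 + 0.0022 = 0.1510
Σp_1ᵢ² = 0.05² + 0.18² + 0.14² + 0.13² + 0.24² + 0.22² + 0.02² + 0.02² = 0.0025 + 0.0324 + 0.0196 + 0.0169 + 0.0576 + 0.0484 + 0.0004 + 0.0004 = 0.1782
Σp_2ᵢ² = 0.09² + 0.15² + 0.17² + 0.07² + 0.21² + 0.15² + 0.05² + 0.11² = 0.0081 + 0.0225 + 0.0289 + 0.0049 + 0.0441 + 0.0225 + 0.0025 + 0.0121 = 0.1456
O = 0.1510 / √(0.1782 × 0.1456) = 0.1510 / 0.16108 = 0.9374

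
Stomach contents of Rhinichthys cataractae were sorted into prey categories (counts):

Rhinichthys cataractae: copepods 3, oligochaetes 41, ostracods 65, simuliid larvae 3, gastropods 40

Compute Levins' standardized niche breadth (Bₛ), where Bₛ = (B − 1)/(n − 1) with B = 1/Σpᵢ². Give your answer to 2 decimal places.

Proportions for Rhinichthys cataractae (n=152): 3/152=0.0197, 41/152=0.2697, 65/152=0.4276, 3/152=0.0197, 40/152=0.2632
Σpᵢ² = 0.0197² + 0.2697² + 0.4276² + 0.0197² + 0.2632² = 0.000388 + 0.072738 + 0.182842 + 0.000388 + 0.069274 = 0.325630
B = 1 / 0.325630 = 3.0710
Bₛ = (B − 1)/(n − 1) = (3.0710 − 1)/(5 − 1) = 2.0710/4 = 0.5178

0.52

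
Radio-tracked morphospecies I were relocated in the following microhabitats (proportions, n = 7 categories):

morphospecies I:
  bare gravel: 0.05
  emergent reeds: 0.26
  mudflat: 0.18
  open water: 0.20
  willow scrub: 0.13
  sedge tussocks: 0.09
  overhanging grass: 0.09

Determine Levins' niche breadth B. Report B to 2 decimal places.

Σpᵢ² = 0.05² + 0.26² + 0.18² + 0.20² + 0.13² + 0.09² + 0.09² = 0.0025 + 0.0676 + 0.0324 + 0.0400 + 0.0169 + 0.0081 + 0.0081 = 0.1756
B = 1 / 0.1756 = 5.6948

5.69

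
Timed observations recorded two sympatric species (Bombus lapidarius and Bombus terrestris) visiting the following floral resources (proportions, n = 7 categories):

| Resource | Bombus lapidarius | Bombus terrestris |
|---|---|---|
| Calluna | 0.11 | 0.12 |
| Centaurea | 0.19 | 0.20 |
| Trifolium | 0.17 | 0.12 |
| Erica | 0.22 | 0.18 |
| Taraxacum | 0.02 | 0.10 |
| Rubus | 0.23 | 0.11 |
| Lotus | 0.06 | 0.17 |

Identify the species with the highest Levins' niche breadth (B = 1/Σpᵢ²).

Bombus terrestris

Σp_lapiᵢ² = 0.11² + 0.19² + 0.17² + 0.22² + 0.02² + 0.23² + 0.06² = 0.0121 + 0.0361 + 0.0289 + 0.0484 + 0.0004 + 0.0529 + 0.0036 = 0.1824
B_lapi = 1 / 0.1824 = 5.4825
Σp_terrᵢ² = 0.12² + 0.20² + 0.12² + 0.18² + 0.10² + 0.11² + 0.17² = 0.0144 + 0.0400 + 0.0144 + 0.0324 + 0.0100 + 0.0121 + 0.0289 = 0.1522
B_terr = 1 / 0.1522 = 6.5703
Highest B → broadest niche (most generalist): Bombus terrestris (B = 6.57).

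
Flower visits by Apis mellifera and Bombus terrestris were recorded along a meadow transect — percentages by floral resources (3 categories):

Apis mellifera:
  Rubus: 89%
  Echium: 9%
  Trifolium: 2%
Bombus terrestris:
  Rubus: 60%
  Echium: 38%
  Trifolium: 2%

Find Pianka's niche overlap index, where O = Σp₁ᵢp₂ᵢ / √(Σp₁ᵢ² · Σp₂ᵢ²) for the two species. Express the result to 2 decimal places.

0.89

Convert percentages to proportions (divide by 100).
Σ p₁ᵢp₂ᵢ = 0.5340 + 0.0342 + 0.0004 = 0.5686
Σp_1ᵢ² = 0.89² + 0.09² + 0.02² = 0.7921 + 0.0081 + 0.0004 = 0.8006
Σp_2ᵢ² = 0.60² + 0.38² + 0.02² = 0.3600 + 0.1444 + 0.0004 = 0.5048
O = 0.5686 / √(0.8006 × 0.5048) = 0.5686 / 0.63572 = 0.8944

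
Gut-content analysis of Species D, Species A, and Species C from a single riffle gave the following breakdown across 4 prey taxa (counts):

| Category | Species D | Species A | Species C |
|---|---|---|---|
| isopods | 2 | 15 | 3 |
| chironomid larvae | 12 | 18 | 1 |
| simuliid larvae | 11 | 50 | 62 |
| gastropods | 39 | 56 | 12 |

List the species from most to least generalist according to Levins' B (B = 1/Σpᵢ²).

Species A > Species D > Species C

Proportions for Species D (n=64): 2/64=0.0313, 12/64=0.1875, 11/64=0.1719, 39/64=0.6094
Proportions for Species A (n=139): 15/139=0.1079, 18/139=0.1295, 50/139=0.3597, 56/139=0.4029
Proportions for Species C (n=78): 3/78=0.0385, 1/78=0.0128, 62/78=0.7949, 12/78=0.1538
Σp_Dᵢ² = 0.0313² + 0.1875² + 0.1719² + 0.6094² = 0.000980 + 0.035156 + 0.029550 + 0.371368 = 0.437054
B_D = 1 / 0.437054 = 2.2880
Σp_Aᵢ² = 0.1079² + 0.1295² + 0.3597² + 0.4029² = 0.011642 + 0.016770 + 0.129384 + 0.162328 = 0.320124
B_A = 1 / 0.320124 = 3.1238
Σp_Cᵢ² = 0.0385² + 0.0128² + 0.7949² + 0.1538² = 0.001482 + 0.000164 + 0.631866 + 0.023654 = 0.657166
B_C = 1 / 0.657166 = 1.5217
Ranking by B (broadest → narrowest): Species A (3.12) > Species D (2.29) > Species C (1.52)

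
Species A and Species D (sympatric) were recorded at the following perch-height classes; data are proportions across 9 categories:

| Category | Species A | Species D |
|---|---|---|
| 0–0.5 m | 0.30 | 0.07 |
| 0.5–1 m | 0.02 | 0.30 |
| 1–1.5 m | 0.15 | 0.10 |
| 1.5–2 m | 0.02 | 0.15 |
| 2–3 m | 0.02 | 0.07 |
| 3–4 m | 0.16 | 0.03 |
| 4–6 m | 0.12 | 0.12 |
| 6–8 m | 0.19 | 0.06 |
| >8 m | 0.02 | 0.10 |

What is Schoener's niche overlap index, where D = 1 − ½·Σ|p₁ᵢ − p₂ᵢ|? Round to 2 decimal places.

0.46

Σ|p₁ᵢ − p₂ᵢ| = 0.23 + 0.28 + 0.05 + 0.13 + 0.05 + 0.13 + 0.00 + 0.13 + 0.08 = 1.08
D = 1 − ½ × 1.08 = 1 − 0.540 = 0.4600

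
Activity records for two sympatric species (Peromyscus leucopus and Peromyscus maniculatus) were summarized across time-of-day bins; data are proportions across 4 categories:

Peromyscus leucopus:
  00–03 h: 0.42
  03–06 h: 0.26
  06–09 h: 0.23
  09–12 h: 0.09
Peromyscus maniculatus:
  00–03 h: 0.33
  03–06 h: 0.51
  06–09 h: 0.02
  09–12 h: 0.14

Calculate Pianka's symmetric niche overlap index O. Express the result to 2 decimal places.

0.84

Σ p₁ᵢp₂ᵢ = 0.1386 + 0.1326 + 0.0046 + 0.0126 = 0.2884
Σp_1ᵢ² = 0.42² + 0.26² + 0.23² + 0.09² = 0.1764 + 0.0676 + 0.0529 + 0.0081 = 0.3050
Σp_2ᵢ² = 0.33² + 0.51² + 0.02² + 0.14² = 0.1089 + 0.2601 + 0.0004 + 0.0196 = 0.3890
O = 0.2884 / √(0.3050 × 0.3890) = 0.2884 / 0.34445 = 0.8373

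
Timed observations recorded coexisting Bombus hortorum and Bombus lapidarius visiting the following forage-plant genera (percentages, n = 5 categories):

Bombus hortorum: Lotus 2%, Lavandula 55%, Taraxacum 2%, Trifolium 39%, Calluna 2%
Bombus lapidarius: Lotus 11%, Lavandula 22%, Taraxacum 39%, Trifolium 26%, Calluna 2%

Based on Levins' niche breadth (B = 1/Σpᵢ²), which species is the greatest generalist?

Bombus lapidarius

Convert percentages to proportions (divide by 100).
Σp_hortᵢ² = 0.02² + 0.55² + 0.02² + 0.39² + 0.02² = 0.0004 + 0.3025 + 0.0004 + 0.1521 + 0.0004 = 0.4558
B_hort = 1 / 0.4558 = 2.1939
Σp_lapiᵢ² = 0.11² + 0.22² + 0.39² + 0.26² + 0.02² = 0.0121 + 0.0484 + 0.1521 + 0.0676 + 0.0004 = 0.2806
B_lapi = 1 / 0.2806 = 3.5638
Highest B → broadest niche (most generalist): Bombus lapidarius (B = 3.56).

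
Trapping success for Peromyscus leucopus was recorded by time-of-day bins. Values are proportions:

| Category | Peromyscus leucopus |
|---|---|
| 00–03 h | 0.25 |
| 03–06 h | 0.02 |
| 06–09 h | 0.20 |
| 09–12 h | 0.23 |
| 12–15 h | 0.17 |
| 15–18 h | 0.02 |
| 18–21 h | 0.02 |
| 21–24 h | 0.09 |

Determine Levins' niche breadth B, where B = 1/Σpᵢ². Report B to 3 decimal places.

5.165

Σpᵢ² = 0.25² + 0.02² + 0.20² + 0.23² + 0.17² + 0.02² + 0.02² + 0.09² = 0.0625 + 0.0004 + 0.0400 + 0.0529 + 0.0289 + 0.0004 + 0.0004 + 0.0081 = 0.1936
B = 1 / 0.1936 = 5.16529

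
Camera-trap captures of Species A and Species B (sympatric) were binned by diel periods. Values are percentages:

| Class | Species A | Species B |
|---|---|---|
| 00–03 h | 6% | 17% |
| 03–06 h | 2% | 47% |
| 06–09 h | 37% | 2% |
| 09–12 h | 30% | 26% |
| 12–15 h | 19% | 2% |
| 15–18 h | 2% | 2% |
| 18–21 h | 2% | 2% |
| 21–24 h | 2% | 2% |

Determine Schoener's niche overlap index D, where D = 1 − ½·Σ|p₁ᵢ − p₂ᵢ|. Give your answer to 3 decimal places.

0.440

Convert percentages to proportions (divide by 100).
Σ|p₁ᵢ − p₂ᵢ| = 0.11 + 0.45 + 0.35 + 0.04 + 0.17 + 0.00 + 0.00 + 0.00 = 1.12
D = 1 − ½ × 1.12 = 1 − 0.560 = 0.44000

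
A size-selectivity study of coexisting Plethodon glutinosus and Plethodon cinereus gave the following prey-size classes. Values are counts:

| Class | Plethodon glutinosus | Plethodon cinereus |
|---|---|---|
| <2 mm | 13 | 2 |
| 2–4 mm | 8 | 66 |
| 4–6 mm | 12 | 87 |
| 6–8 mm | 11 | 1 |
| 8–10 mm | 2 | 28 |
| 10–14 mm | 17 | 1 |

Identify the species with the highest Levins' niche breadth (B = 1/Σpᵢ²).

Proportions for Plethodon glutinosus (n=63): 13/63=0.2063, 8/63=0.1270, 12/63=0.1905, 11/63=0.1746, 2/63=0.0317, 17/63=0.2698
Proportions for Plethodon cinereus (n=185): 2/185=0.0108, 66/185=0.3568, 87/185=0.4703, 1/185=0.0054, 28/185=0.1514, 1/185=0.0054
Σp_glutᵢ² = 0.2063² + 0.1270² + 0.1905² + 0.1746² + 0.0317² + 0.2698² = 0.042560 + 0.016129 + 0.036290 + 0.030485 + 0.001005 + 0.072792 = 0.199261
B_glut = 1 / 0.199261 = 5.0185
Σp_cineᵢ² = 0.0108² + 0.3568² + 0.4703² + 0.0054² + 0.1514² + 0.0054² = 0.000117 + 0.127306 + 0.221182 + 0.000029 + 0.022922 + 0.000029 = 0.371585
B_cine = 1 / 0.371585 = 2.6912
Highest B → broadest niche (most generalist): Plethodon glutinosus (B = 5.02).

Plethodon glutinosus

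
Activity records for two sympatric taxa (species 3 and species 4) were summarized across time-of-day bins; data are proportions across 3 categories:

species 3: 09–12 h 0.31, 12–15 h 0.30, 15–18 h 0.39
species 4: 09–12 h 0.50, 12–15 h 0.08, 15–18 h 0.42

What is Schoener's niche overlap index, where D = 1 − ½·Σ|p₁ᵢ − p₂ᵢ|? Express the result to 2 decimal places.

0.78

Σ|p₁ᵢ − p₂ᵢ| = 0.19 + 0.22 + 0.03 = 0.44
D = 1 − ½ × 0.44 = 1 − 0.220 = 0.7800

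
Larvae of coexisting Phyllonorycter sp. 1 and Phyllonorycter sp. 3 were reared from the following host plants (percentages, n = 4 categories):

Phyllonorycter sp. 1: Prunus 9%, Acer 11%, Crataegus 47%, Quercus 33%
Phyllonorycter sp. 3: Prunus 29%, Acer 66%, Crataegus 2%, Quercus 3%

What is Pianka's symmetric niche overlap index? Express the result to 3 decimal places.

0.276

Convert percentages to proportions (divide by 100).
Σ p₁ᵢp₂ᵢ = 0.0261 + 0.0726 + 0.0094 + 0.0099 = 0.1180
Σp_1ᵢ² = 0.09² + 0.11² + 0.47² + 0.33² = 0.0081 + 0.0121 + 0.2209 + 0.1089 = 0.3500
Σp_2ᵢ² = 0.29² + 0.66² + 0.02² + 0.03² = 0.0841 + 0.4356 + 0.0004 + 0.0009 = 0.5210
O = 0.1180 / √(0.3500 × 0.5210) = 0.1180 / 0.427025 = 0.27633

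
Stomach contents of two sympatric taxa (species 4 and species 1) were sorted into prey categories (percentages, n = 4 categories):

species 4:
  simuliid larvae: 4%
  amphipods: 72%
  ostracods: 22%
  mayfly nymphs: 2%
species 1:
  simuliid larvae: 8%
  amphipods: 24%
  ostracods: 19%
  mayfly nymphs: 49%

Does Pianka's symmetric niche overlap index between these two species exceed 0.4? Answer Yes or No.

Yes

Convert percentages to proportions (divide by 100).
Σ p₁ᵢp₂ᵢ = 0.0032 + 0.1728 + 0.0418 + 0.0098 = 0.2276
Σp_1ᵢ² = 0.04² + 0.72² + 0.22² + 0.02² = 0.0016 + 0.5184 + 0.0484 + 0.0004 = 0.5688
Σp_2ᵢ² = 0.08² + 0.24² + 0.19² + 0.49² = 0.0064 + 0.0576 + 0.0361 + 0.2401 = 0.3402
O = 0.2276 / √(0.5688 × 0.3402) = 0.2276 / 0.43989 = 0.5174
O = 0.5174 > 0.4 → Yes.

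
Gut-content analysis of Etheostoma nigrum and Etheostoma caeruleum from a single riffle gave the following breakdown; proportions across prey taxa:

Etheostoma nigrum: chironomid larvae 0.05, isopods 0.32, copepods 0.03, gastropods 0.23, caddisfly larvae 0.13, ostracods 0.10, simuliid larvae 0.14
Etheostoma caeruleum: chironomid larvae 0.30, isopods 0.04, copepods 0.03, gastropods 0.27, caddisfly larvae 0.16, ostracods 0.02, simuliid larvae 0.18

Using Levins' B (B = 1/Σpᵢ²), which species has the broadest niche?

Etheostoma nigrum

Σp_nigrᵢ² = 0.05² + 0.32² + 0.03² + 0.23² + 0.13² + 0.10² + 0.14² = 0.0025 + 0.1024 + 0.0009 + 0.0529 + 0.0169 + 0.0100 + 0.0196 = 0.2052
B_nigr = 1 / 0.2052 = 4.8733
Σp_caerᵢ² = 0.30² + 0.04² + 0.03² + 0.27² + 0.16² + 0.02² + 0.18² = 0.0900 + 0.0016 + 0.0009 + 0.0729 + 0.0256 + 0.0004 + 0.0324 = 0.2238
B_caer = 1 / 0.2238 = 4.4683
Highest B → broadest niche (most generalist): Etheostoma nigrum (B = 4.87).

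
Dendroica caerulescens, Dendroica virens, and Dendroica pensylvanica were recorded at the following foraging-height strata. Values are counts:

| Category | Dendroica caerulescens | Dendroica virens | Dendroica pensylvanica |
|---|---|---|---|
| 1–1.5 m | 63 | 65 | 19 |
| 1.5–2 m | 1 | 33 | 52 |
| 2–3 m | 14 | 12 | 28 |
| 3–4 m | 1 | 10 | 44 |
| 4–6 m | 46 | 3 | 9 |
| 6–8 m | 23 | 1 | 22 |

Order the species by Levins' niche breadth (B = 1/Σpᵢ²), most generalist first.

Proportions for Dendroica caerulescens (n=148): 63/148=0.4257, 1/148=0.0068, 14/148=0.0946, 1/148=0.0068, 46/148=0.3108, 23/148=0.1554
Proportions for Dendroica virens (n=124): 65/124=0.5242, 33/124=0.2661, 12/124=0.0968, 10/124=0.0806, 3/124=0.0242, 1/124=0.0081
Proportions for Dendroica pensylvanica (n=174): 19/174=0.1092, 52/174=0.2989, 28/174=0.1609, 44/174=0.2529, 9/174=0.0517, 22/174=0.1264
Σp_caerᵢ² = 0.4257² + 0.0068² + 0.0946² + 0.0068² + 0.3108² + 0.1554² = 0.181220 + 0.000046 + 0.008949 + 0.000046 + 0.096597 + 0.024149 = 0.311007
B_caer = 1 / 0.311007 = 3.2154
Σp_vireᵢ² = 0.5242² + 0.2661² + 0.0968² + 0.0806² + 0.0242² + 0.0081² = 0.274786 + 0.070809 + 0.009370 + 0.006496 + 0.000586 + 0.000066 = 0.362113
B_vire = 1 / 0.362113 = 2.7616
Σp_pensᵢ² = 0.1092² + 0.2989² + 0.1609² + 0.2529² + 0.0517² + 0.1264² = 0.011925 + 0.089341 + 0.025889 + 0.063958 + 0.002673 + 0.015977 = 0.209763
B_pens = 1 / 0.209763 = 4.7673
Ranking by B (broadest → narrowest): Dendroica pensylvanica (4.77) > Dendroica caerulescens (3.22) > Dendroica virens (2.76)

Dendroica pensylvanica > Dendroica caerulescens > Dendroica virens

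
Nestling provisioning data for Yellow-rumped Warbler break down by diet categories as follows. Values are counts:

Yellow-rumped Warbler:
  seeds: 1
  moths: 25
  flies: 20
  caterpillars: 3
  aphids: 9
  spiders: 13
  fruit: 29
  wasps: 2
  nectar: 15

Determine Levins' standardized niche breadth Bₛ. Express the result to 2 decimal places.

Proportions for Yellow-rumped Warbler (n=117): 1/117=0.0085, 25/117=0.2137, 20/117=0.1709, 3/117=0.0256, 9/117=0.0769, 13/117=0.1111, 29/117=0.2479, 2/117=0.0171, 15/117=0.1282
Σpᵢ² = 0.0085² + 0.2137² + 0.1709² + 0.0256² + 0.0769² + 0.1111² + 0.2479² + 0.0171² + 0.1282² = 0.000072 + 0.045668 + 0.029207 + 0.000655 + 0.005914 + 0.012343 + 0.061454 + 0.000292 + 0.016435 = 0.172040
B = 1 / 0.172040 = 5.8126
Bₛ = (B − 1)/(n − 1) = (5.8126 − 1)/(9 − 1) = 4.8126/8 = 0.6016

0.60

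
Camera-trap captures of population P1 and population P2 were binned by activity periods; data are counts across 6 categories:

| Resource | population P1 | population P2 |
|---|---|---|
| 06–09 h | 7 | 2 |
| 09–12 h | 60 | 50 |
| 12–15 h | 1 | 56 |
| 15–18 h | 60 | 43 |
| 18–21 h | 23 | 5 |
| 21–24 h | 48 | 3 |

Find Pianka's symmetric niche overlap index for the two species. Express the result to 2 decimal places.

Proportions for population P1 (n=199): 7/199=0.0352, 60/199=0.3015, 1/199=0.0050, 60/199=0.3015, 23/199=0.1156, 48/199=0.2412
Proportions for population P2 (n=159): 2/159=0.0126, 50/159=0.3145, 56/159=0.3522, 43/159=0.2704, 5/159=0.0314, 3/159=0.0189
Σ p₁ᵢp₂ᵢ = 0.000444 + 0.094822 + 0.001761 + 0.081526 + 0.003630 + 0.004559 = 0.186742
Σp_1ᵢ² = 0.0352² + 0.3015² + 0.0050² + 0.3015² + 0.1156² + 0.2412² = 0.001239 + 0.090902 + 0.000025 + 0.090902 + 0.013363 + 0.058177 = 0.254608
Σp_2ᵢ² = 0.0126² + 0.3145² + 0.3522² + 0.2704² + 0.0314² + 0.0189² = 0.000159 + 0.098910 + 0.124045 + 0.073116 + 0.000986 + 0.000357 = 0.297573
O = 0.186742 / √(0.254608 × 0.297573) = 0.186742 / 0.2752535 = 0.6784

0.68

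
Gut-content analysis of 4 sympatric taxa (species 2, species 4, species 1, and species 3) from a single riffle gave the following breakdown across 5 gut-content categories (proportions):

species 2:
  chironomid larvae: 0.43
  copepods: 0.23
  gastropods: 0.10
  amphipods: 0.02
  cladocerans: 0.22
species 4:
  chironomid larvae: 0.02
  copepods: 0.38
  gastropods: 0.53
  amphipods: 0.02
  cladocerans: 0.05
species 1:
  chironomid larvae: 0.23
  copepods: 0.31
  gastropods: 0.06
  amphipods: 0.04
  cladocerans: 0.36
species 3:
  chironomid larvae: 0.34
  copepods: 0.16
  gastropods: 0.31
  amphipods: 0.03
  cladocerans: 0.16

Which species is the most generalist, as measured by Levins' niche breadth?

Σp_2ᵢ² = 0.43² + 0.23² + 0.10² + 0.02² + 0.22² = 0.1849 + 0.0529 + 0.0100 + 0.0004 + 0.0484 = 0.2966
B_2 = 1 / 0.2966 = 3.3715
Σp_4ᵢ² = 0.02² + 0.38² + 0.53² + 0.02² + 0.05² = 0.0004 + 0.1444 + 0.2809 + 0.0004 + 0.0025 = 0.4286
B_4 = 1 / 0.4286 = 2.3332
Σp_1ᵢ² = 0.23² + 0.31² + 0.06² + 0.04² + 0.36² = 0.0529 + 0.0961 + 0.0036 + 0.0016 + 0.1296 = 0.2838
B_1 = 1 / 0.2838 = 3.5236
Σp_3ᵢ² = 0.34² + 0.16² + 0.31² + 0.03² + 0.16² = 0.1156 + 0.0256 + 0.0961 + 0.0009 + 0.0256 = 0.2638
B_3 = 1 / 0.2638 = 3.7908
Highest B → broadest niche (most generalist): species 3 (B = 3.79).

species 3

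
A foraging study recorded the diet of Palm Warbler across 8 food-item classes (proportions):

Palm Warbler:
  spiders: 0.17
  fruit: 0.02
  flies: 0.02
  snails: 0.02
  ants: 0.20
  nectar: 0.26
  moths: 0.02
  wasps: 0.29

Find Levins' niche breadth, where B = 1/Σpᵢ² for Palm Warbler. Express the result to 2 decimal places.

4.50

Σpᵢ² = 0.17² + 0.02² + 0.02² + 0.02² + 0.20² + 0.26² + 0.02² + 0.29² = 0.0289 + 0.0004 + 0.0004 + 0.0004 + 0.0400 + 0.0676 + 0.0004 + 0.0841 = 0.2222
B = 1 / 0.2222 = 4.5005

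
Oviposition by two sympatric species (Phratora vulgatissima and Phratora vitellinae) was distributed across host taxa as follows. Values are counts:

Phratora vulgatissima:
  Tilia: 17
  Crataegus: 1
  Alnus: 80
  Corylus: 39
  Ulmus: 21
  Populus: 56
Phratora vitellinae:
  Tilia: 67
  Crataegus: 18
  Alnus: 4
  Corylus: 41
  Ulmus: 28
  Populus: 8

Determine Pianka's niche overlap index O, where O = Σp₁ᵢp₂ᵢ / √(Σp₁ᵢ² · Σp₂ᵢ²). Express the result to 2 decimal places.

Proportions for Phratora vulgatissima (n=214): 17/214=0.0794, 1/214=0.0047, 80/214=0.3738, 39/214=0.1822, 21/214=0.0981, 56/214=0.2617
Proportions for Phratora vitellinae (n=166): 67/166=0.4036, 18/166=0.1084, 4/166=0.0241, 41/166=0.2470, 28/166=0.1687, 8/166=0.0482
Σ p₁ᵢp₂ᵢ = 0.032046 + 0.000509 + 0.009009 + 0.045003 + 0.016549 + 0.012614 = 0.115730
Σp_1ᵢ² = 0.0794² + 0.0047² + 0.3738² + 0.1822² + 0.0981² + 0.2617² = 0.006304 + 0.000022 + 0.139726 + 0.033197 + 0.009624 + 0.068487 = 0.257360
Σp_2ᵢ² = 0.4036² + 0.1084² + 0.0241² + 0.2470² + 0.1687² + 0.0482² = 0.162893 + 0.011751 + 0.000581 + 0.061009 + 0.028460 + 0.002323 = 0.267017
O = 0.115730 / √(0.257360 × 0.267017) = 0.115730 / 0.2621440 = 0.4415

0.44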